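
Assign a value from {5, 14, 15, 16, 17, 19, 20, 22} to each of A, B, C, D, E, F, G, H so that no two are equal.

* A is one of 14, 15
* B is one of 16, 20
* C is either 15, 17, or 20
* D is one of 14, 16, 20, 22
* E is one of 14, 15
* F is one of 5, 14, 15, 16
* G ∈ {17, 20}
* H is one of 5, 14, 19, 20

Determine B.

16

The 8 variables draw from only 8 values {5, 14, 15, 16, 17, 19, 20, 22}, so each is used; only H can be 19, hence H = 19.
Among the 7 still-open variables, 5 fits only F (and all 7 values in {5, 14, 15, 16, 17, 20, 22} must be used), so F = 5.
The 6 still-open variables draw from only 6 values {14, 15, 16, 17, 20, 22}, so each is used; only D can be 22, hence D = 22.
The 5 still-open variables draw from only 5 values {14, 15, 16, 17, 20}, so each is used; only B can be 16, hence B = 16.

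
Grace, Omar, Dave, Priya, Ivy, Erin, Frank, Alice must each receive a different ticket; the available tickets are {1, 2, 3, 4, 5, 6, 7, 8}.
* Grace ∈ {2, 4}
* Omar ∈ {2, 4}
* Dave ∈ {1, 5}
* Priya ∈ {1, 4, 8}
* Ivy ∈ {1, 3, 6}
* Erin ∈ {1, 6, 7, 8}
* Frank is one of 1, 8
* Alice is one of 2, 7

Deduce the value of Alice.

7

The 8 variables draw from only 8 values {1, 2, 3, 4, 5, 6, 7, 8}, so each is used; only Ivy can be 3, hence Ivy = 3.
Among the 7 still-open variables, 5 fits only Dave (and all 7 values in {1, 2, 4, 5, 6, 7, 8} must be used), so Dave = 5.
The 6 still-open variables draw from only 6 values {1, 2, 4, 6, 7, 8}, so each is used; only Erin can be 6, hence Erin = 6.
The 5 still-open variables draw from only 5 values {1, 2, 4, 7, 8}, so each is used; only Alice can be 7, hence Alice = 7.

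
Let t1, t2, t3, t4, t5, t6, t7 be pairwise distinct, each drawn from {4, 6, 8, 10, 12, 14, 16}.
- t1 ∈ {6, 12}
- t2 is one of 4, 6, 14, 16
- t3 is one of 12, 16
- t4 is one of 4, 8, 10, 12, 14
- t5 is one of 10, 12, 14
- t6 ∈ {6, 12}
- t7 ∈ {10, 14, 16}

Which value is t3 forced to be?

The 7 variables together cover exactly {4, 6, 8, 10, 12, 14, 16} — 7 values for 7 variables — and 8 appears only in t4's list, so t4 = 8.
Among the 6 still-open variables, 4 fits only t2 (and all 6 values in {4, 6, 10, 12, 14, 16} must be used), so t2 = 4.
t1 and t6 share exactly the 2 values {6, 12}; by pigeonhole those values go to them, so strike 6, 12 from t3, t5.
So t3 = 16.

16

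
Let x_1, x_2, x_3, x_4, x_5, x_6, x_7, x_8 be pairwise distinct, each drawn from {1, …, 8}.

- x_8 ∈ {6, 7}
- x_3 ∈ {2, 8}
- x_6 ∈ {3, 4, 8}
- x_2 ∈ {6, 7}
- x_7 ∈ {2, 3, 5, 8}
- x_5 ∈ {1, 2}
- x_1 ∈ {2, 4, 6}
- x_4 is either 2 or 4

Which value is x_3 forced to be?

The 8 variables together cover exactly {1, 2, 3, 4, 5, 6, 7, 8} — 8 values for 8 variables — and 1 appears only in x_5's list, so x_5 = 1.
Among the 7 still-open variables, 5 fits only x_7 (and all 7 values in {2, 3, 4, 5, 6, 7, 8} must be used), so x_7 = 5.
The 6 still-open variables draw from only 6 values {2, 3, 4, 6, 7, 8}, so each is used; only x_6 can be 3, hence x_6 = 3.
The 5 still-open variables together cover exactly {2, 4, 6, 7, 8} — 5 values for 5 variables — and 8 appears only in x_3's list, so x_3 = 8.

8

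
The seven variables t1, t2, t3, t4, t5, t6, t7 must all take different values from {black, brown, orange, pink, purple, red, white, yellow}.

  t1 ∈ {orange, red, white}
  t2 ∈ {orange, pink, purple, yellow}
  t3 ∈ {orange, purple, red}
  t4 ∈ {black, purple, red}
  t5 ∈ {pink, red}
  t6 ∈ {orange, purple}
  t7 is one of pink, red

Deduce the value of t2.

yellow

Among the 7 variables, black fits only t4 (and all 7 values in {black, orange, pink, purple, red, white, yellow} must be used), so t4 = black.
The 6 still-open variables together cover exactly {orange, pink, purple, red, white, yellow} — 6 values for 6 variables — and white appears only in t1's list, so t1 = white.
The 5 still-open variables together cover exactly {orange, pink, purple, red, yellow} — 5 values for 5 variables — and yellow appears only in t2's list, so t2 = yellow.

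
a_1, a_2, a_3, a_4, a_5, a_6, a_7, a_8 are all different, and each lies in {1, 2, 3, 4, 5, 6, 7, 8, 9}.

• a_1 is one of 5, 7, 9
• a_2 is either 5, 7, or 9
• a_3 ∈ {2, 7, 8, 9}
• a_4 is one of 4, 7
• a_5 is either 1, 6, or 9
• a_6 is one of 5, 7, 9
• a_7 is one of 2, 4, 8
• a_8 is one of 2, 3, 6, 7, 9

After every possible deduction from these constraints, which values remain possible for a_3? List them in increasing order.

The 3 variables a_1, a_2, a_6 are confined to {5, 7, 9}, which locks those values in; drop them from a_3, a_4, a_5, a_8.
That leaves a_4 = 4. Strike 4 from a_7.
The 2 variables a_3 and a_7 are confined to {2, 8}, which locks those values in; drop them from a_8.
No further eliminations apply; a_3 can still be any of 2, 8.

2, 8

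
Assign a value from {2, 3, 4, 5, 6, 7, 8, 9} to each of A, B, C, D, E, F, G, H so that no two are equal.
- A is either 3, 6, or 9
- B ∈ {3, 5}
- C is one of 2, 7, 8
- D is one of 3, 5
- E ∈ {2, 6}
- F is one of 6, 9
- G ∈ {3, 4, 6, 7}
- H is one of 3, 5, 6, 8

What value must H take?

8

The 8 variables together cover exactly {2, 3, 4, 5, 6, 7, 8, 9} — 8 values for 8 variables — and 4 appears only in G's list, so G = 4.
The 7 still-open variables draw from only 7 values {2, 3, 5, 6, 7, 8, 9}, so each is used; only C can be 7, hence C = 7.
The 6 still-open variables together cover exactly {2, 3, 5, 6, 8, 9} — 6 values for 6 variables — and 2 appears only in E's list, so E = 2.
The 5 still-open variables draw from only 5 values {3, 5, 6, 8, 9}, so each is used; only H can be 8, hence H = 8.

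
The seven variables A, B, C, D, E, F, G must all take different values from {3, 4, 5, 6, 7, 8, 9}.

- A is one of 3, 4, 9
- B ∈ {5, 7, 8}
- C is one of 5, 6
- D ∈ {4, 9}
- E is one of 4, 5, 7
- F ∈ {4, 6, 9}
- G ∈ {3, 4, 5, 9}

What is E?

7

The 7 variables draw from only 7 values {3, 4, 5, 6, 7, 8, 9}, so each is used; only B can be 8, hence B = 8.
The 6 still-open variables together cover exactly {3, 4, 5, 6, 7, 9} — 6 values for 6 variables — and 7 appears only in E's list, so E = 7.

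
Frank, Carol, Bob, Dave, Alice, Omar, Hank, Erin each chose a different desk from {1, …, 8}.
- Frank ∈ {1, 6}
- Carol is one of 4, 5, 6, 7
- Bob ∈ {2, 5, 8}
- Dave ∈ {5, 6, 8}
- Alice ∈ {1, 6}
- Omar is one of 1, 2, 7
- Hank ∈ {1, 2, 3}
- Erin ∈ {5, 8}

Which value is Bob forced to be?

The 8 variables draw from only 8 values {1, 2, 3, 4, 5, 6, 7, 8}, so each is used; only Hank can be 3, hence Hank = 3.
Among the 7 still-open variables, 4 fits only Carol (and all 7 values in {1, 2, 4, 5, 6, 7, 8} must be used), so Carol = 4.
The 6 still-open variables together cover exactly {1, 2, 5, 6, 7, 8} — 6 values for 6 variables — and 7 appears only in Omar's list, so Omar = 7.
The 5 still-open variables together cover exactly {1, 2, 5, 6, 8} — 5 values for 5 variables — and 2 appears only in Bob's list, so Bob = 2.

2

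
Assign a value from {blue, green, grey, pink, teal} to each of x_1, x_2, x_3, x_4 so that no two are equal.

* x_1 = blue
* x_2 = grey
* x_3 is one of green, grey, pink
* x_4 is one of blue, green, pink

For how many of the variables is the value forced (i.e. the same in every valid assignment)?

2

x_1 has just one choice, so x_1 = blue. Eliminate blue elsewhere: x_4.
x_2 has just one choice, so x_2 = grey. Strike grey from x_3.
Determined: x_1=blue, x_2=grey. The other variables each still have more than one consistent value. That makes 2.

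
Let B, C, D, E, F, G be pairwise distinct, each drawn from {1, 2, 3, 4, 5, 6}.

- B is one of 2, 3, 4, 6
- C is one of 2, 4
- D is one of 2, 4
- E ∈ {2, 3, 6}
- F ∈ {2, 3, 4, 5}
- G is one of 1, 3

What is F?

Among the 6 variables, 1 fits only G (and all 6 values in {1, 2, 3, 4, 5, 6} must be used), so G = 1.
The 5 still-open variables draw from only 5 values {2, 3, 4, 5, 6}, so each is used; only F can be 5, hence F = 5.

5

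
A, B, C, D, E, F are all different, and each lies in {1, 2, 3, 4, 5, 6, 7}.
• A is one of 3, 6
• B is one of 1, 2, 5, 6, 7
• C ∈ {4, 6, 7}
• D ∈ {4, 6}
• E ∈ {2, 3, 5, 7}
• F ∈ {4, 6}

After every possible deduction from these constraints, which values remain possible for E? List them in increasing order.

2, 5

D and F share exactly the 2 values {4, 6}; by pigeonhole those values go to them, so strike 4, 6 from A, B, C.
A must be 3 (only option left). Eliminate 3 elsewhere: E.
C must be 7 (only option left). Remove 7 from B, E.
No further eliminations apply; E can still be any of 2, 5.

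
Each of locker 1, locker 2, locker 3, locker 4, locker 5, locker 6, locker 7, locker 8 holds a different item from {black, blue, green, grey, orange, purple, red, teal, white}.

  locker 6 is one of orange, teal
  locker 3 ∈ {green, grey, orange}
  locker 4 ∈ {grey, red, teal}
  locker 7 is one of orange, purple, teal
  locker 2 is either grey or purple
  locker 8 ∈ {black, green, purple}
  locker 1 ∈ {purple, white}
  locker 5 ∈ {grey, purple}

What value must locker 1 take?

white

Among the 8 variables, black fits only locker 8 (and all 8 values in {black, green, grey, orange, purple, red, teal, white} must be used), so locker 8 = black.
The 7 still-open variables together cover exactly {green, grey, orange, purple, red, teal, white} — 7 values for 7 variables — and green appears only in locker 3's list, so locker 3 = green.
The 6 still-open variables together cover exactly {grey, orange, purple, red, teal, white} — 6 values for 6 variables — and red appears only in locker 4's list, so locker 4 = red.
The 5 still-open variables draw from only 5 values {grey, orange, purple, teal, white}, so each is used; only locker 1 can be white, hence locker 1 = white.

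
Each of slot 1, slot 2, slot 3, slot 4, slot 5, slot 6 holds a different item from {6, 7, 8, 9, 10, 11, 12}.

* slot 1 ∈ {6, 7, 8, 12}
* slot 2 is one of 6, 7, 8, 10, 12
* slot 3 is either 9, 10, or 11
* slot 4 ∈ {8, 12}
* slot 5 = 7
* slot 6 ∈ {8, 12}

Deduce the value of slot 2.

10

slot 5's domain is down to {7}, so slot 5 = 7. Strike 7 from slot 1, slot 2.
slot 4 and slot 6 between them cover only {8, 12} — a naked pair. Remove those values from slot 1, slot 2.
slot 1's domain is down to {6}, so slot 1 = 6. Remove 6 from slot 2.
So slot 2 = 10.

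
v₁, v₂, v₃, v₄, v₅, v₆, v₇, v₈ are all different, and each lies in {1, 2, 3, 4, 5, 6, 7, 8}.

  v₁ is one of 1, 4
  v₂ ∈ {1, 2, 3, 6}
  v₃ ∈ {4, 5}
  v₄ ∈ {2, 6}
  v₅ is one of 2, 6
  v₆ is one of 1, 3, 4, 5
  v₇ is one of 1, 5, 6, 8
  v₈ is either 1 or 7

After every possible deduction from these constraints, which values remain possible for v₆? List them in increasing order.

1, 3, 4, 5

Among the 8 variables, 7 fits only v₈ (and all 8 values in {1, 2, 3, 4, 5, 6, 7, 8} must be used), so v₈ = 7.
The 7 still-open variables together cover exactly {1, 2, 3, 4, 5, 6, 8} — 7 values for 7 variables — and 8 appears only in v₇'s list, so v₇ = 8.
v₄ and v₅ between them cover only {2, 6} — a naked pair. Remove those values from v₂.
No further eliminations apply; v₆ can still be any of 1, 3, 4, 5.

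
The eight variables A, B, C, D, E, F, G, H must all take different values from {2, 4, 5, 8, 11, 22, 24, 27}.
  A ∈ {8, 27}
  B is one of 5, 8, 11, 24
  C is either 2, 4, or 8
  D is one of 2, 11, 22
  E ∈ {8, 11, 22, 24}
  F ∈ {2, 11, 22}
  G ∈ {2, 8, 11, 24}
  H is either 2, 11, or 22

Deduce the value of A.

27

The 8 variables draw from only 8 values {2, 4, 5, 8, 11, 22, 24, 27}, so each is used; only C can be 4, hence C = 4.
The 7 still-open variables together cover exactly {2, 5, 8, 11, 22, 24, 27} — 7 values for 7 variables — and 5 appears only in B's list, so B = 5.
Among the 6 still-open variables, 27 fits only A (and all 6 values in {2, 8, 11, 22, 24, 27} must be used), so A = 27.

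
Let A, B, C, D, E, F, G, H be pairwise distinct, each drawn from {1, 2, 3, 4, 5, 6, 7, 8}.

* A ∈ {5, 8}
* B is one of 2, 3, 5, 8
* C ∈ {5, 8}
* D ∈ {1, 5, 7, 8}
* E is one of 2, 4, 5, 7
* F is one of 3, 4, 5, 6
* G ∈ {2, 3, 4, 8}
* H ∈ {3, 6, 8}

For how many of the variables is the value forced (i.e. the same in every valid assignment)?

2

The 8 variables together cover exactly {1, 2, 3, 4, 5, 6, 7, 8} — 8 values for 8 variables — and 1 appears only in D's list, so D = 1.
Among the 7 still-open variables, 7 fits only E (and all 7 values in {2, 3, 4, 5, 6, 7, 8} must be used), so E = 7.
A and C between them cover only {5, 8} — a naked pair. Remove those values from B, F, G, H.
Determined: D=1, E=7. The other variables each still have more than one consistent value. That makes 2.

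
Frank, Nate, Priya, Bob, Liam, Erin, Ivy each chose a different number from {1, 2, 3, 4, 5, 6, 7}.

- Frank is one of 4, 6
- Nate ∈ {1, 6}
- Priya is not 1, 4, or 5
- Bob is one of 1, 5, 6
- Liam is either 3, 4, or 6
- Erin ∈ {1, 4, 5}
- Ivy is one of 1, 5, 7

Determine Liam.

Among the 7 variables, 2 fits only Priya (and all 7 values in {1, 2, 3, 4, 5, 6, 7} must be used), so Priya = 2.
The 6 still-open variables draw from only 6 values {1, 3, 4, 5, 6, 7}, so each is used; only Liam can be 3, hence Liam = 3.

3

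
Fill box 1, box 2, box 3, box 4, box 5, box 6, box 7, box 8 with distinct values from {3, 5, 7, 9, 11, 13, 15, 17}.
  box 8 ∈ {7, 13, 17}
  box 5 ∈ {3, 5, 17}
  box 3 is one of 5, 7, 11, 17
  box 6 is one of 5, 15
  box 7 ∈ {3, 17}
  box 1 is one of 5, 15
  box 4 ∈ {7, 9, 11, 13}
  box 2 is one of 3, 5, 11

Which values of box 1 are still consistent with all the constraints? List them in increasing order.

Among the 8 variables, 9 fits only box 4 (and all 8 values in {3, 5, 7, 9, 11, 13, 15, 17} must be used), so box 4 = 9.
The 7 still-open variables together cover exactly {3, 5, 7, 11, 13, 15, 17} — 7 values for 7 variables — and 13 appears only in box 8's list, so box 8 = 13.
Among the 6 still-open variables, 7 fits only box 3 (and all 6 values in {3, 5, 7, 11, 15, 17} must be used), so box 3 = 7.
Among the 5 still-open variables, 11 fits only box 2 (and all 5 values in {3, 5, 11, 15, 17} must be used), so box 2 = 11.
box 1 and box 6 share exactly the 2 values {5, 15}; by pigeonhole those values go to them, so strike 5, 15 from box 5.
No further eliminations apply; box 1 can still be any of 5, 15.

5, 15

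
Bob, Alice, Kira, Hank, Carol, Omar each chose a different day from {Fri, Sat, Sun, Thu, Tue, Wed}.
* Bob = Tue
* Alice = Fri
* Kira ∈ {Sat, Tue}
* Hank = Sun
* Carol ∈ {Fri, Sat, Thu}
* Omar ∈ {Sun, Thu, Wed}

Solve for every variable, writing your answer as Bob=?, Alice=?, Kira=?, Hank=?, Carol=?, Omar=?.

Bob's domain is down to {Tue}, so Bob = Tue. So Kira can't be Tue.
Alice's domain is down to {Fri}, so Alice = Fri. Remove Fri from Carol.
Kira must be Sat (only option left). Strike Sat from Carol.
Hank's domain is down to {Sun}, so Hank = Sun. Eliminate Sun elsewhere: Omar.
That leaves Carol = Thu. Strike Thu from Omar.
Omar's domain is down to {Wed}, so Omar = Wed.

Bob=Tue, Alice=Fri, Kira=Sat, Hank=Sun, Carol=Thu, Omar=Wed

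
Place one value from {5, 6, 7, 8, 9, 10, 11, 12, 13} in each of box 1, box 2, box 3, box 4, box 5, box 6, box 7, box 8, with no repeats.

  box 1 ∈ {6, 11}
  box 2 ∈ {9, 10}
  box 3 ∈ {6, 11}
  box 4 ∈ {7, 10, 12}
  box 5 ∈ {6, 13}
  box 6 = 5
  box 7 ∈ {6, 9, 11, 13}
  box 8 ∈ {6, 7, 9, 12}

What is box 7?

box 6 has just one choice, so box 6 = 5.
box 1 and box 3 between them cover only {6, 11} — a naked pair. Remove those values from box 5, box 7, box 8.
box 5's domain is down to {13}, so box 5 = 13. Remove 13 from box 7.
So box 7 = 9.

9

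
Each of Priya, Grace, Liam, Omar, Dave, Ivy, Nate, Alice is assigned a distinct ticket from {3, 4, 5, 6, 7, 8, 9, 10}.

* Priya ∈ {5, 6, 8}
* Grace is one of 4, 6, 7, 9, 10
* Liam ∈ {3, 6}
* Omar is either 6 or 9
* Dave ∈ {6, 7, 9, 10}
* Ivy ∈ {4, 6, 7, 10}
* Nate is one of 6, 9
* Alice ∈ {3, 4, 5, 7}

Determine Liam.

The 8 variables draw from only 8 values {3, 4, 5, 6, 7, 8, 9, 10}, so each is used; only Priya can be 8, hence Priya = 8.
Among the 7 still-open variables, 5 fits only Alice (and all 7 values in {3, 4, 5, 6, 7, 9, 10} must be used), so Alice = 5.
The 6 still-open variables together cover exactly {3, 4, 6, 7, 9, 10} — 6 values for 6 variables — and 3 appears only in Liam's list, so Liam = 3.

3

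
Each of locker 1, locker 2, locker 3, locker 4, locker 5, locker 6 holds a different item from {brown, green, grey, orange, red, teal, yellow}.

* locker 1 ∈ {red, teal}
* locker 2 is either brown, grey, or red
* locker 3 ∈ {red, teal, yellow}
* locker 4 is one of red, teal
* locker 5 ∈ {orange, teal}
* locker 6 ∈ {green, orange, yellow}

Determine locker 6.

The 2 variables locker 1 and locker 4 are confined to {red, teal}, which locks those values in; drop them from locker 2, locker 3, locker 5.
locker 3's domain is down to {yellow}, so locker 3 = yellow. Strike yellow from locker 6.
locker 5 must be orange (only option left). Remove orange from locker 6.
So locker 6 = green.

green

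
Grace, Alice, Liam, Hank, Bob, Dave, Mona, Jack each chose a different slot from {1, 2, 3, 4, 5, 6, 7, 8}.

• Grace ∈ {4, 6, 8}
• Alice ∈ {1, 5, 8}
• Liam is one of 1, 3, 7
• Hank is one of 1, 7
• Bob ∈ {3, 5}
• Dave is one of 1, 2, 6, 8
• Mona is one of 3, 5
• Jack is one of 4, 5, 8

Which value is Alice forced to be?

8

Among the 8 variables, 2 fits only Dave (and all 8 values in {1, 2, 3, 4, 5, 6, 7, 8} must be used), so Dave = 2.
The 7 still-open variables draw from only 7 values {1, 3, 4, 5, 6, 7, 8}, so each is used; only Grace can be 6, hence Grace = 6.
Among the 6 still-open variables, 4 fits only Jack (and all 6 values in {1, 3, 4, 5, 7, 8} must be used), so Jack = 4.
The 5 still-open variables together cover exactly {1, 3, 5, 7, 8} — 5 values for 5 variables — and 8 appears only in Alice's list, so Alice = 8.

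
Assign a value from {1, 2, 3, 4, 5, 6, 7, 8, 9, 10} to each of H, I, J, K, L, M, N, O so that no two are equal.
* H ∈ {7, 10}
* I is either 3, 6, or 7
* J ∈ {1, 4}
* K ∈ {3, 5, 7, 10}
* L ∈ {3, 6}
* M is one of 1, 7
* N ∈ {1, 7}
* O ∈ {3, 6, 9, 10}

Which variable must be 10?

H

The 8 variables together cover exactly {1, 3, 4, 5, 6, 7, 9, 10} — 8 values for 8 variables — and 4 appears only in J's list, so J = 4.
The 7 still-open variables draw from only 7 values {1, 3, 5, 6, 7, 9, 10}, so each is used; only K can be 5, hence K = 5.
Among the 6 still-open variables, 9 fits only O (and all 6 values in {1, 3, 6, 7, 9, 10} must be used), so O = 9.
Among the 5 still-open variables, 10 fits only H (and all 5 values in {1, 3, 6, 7, 10} must be used), so H = 10.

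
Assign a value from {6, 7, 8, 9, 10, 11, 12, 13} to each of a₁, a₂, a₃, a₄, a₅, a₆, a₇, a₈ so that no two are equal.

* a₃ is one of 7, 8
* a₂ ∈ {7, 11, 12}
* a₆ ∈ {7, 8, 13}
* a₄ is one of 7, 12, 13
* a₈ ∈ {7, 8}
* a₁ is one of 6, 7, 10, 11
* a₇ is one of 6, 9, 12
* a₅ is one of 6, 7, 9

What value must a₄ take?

12

The 8 variables draw from only 8 values {6, 7, 8, 9, 10, 11, 12, 13}, so each is used; only a₁ can be 10, hence a₁ = 10.
The 7 still-open variables together cover exactly {6, 7, 8, 9, 11, 12, 13} — 7 values for 7 variables — and 11 appears only in a₂'s list, so a₂ = 11.
a₃ and a₈ share exactly the 2 values {7, 8}; by pigeonhole those values go to them, so strike 7, 8 from a₄, a₅, a₆.
a₆'s domain is down to {13}, so a₆ = 13. Remove 13 from a₄.
So a₄ = 12.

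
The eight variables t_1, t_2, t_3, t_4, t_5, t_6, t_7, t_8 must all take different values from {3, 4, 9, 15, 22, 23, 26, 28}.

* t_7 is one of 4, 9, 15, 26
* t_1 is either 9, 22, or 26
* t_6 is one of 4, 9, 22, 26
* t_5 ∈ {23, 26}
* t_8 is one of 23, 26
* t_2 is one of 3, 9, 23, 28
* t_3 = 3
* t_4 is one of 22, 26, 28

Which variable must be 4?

t_6

t_3 has just one choice, so t_3 = 3. Eliminate 3 elsewhere: t_2.
Among the 7 still-open variables, 15 fits only t_7 (and all 7 values in {4, 9, 15, 22, 23, 26, 28} must be used), so t_7 = 15.
Among the 6 still-open variables, 4 fits only t_6 (and all 6 values in {4, 9, 22, 23, 26, 28} must be used), so t_6 = 4.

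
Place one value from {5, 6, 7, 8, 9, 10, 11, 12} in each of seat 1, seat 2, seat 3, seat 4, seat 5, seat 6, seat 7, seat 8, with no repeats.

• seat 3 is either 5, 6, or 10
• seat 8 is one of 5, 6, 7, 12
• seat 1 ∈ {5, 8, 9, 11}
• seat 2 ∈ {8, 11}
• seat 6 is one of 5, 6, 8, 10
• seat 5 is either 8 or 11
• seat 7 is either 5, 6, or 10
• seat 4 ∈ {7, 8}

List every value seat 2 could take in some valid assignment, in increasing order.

The 8 variables draw from only 8 values {5, 6, 7, 8, 9, 10, 11, 12}, so each is used; only seat 1 can be 9, hence seat 1 = 9.
The 7 still-open variables together cover exactly {5, 6, 7, 8, 10, 11, 12} — 7 values for 7 variables — and 12 appears only in seat 8's list, so seat 8 = 12.
The 6 still-open variables draw from only 6 values {5, 6, 7, 8, 10, 11}, so each is used; only seat 4 can be 7, hence seat 4 = 7.
The 2 variables seat 2 and seat 5 are confined to {8, 11}, which locks those values in; drop them from seat 6.
No further eliminations apply; seat 2 can still be any of 8, 11.

8, 11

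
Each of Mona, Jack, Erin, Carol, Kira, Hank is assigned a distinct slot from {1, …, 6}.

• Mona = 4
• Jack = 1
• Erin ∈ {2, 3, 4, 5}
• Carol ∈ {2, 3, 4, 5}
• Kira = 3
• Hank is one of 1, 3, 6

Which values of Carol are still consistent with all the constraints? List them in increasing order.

Mona must be 4 (only option left). Eliminate 4 elsewhere: Erin, Carol.
Jack must be 1 (only option left). Strike 1 from Hank.
That leaves Kira = 3. Strike 3 from Erin, Carol, Hank.
Hank's domain is down to {6}, so Hank = 6.
No further eliminations apply; Carol can still be any of 2, 5.

2, 5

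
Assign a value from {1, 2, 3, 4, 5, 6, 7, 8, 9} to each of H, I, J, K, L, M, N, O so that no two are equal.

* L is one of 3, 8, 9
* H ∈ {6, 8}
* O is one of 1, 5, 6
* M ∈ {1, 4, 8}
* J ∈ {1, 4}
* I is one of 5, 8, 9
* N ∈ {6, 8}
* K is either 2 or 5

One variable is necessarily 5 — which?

O

The 8 variables draw from only 8 values {1, 2, 3, 4, 5, 6, 8, 9}, so each is used; only K can be 2, hence K = 2.
The 7 still-open variables draw from only 7 values {1, 3, 4, 5, 6, 8, 9}, so each is used; only L can be 3, hence L = 3.
The 6 still-open variables draw from only 6 values {1, 4, 5, 6, 8, 9}, so each is used; only I can be 9, hence I = 9.
The 5 still-open variables draw from only 5 values {1, 4, 5, 6, 8}, so each is used; only O can be 5, hence O = 5.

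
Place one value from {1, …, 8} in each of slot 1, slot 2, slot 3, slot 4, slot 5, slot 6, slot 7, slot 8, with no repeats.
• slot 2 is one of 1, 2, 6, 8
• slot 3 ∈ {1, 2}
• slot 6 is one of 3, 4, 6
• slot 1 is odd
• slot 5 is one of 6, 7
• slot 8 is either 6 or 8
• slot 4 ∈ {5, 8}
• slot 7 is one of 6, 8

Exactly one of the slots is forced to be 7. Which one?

Among the 8 variables, 4 fits only slot 6 (and all 8 values in {1, 2, 3, 4, 5, 6, 7, 8} must be used), so slot 6 = 4.
The 7 still-open variables draw from only 7 values {1, 2, 3, 5, 6, 7, 8}, so each is used; only slot 1 can be 3, hence slot 1 = 3.
The 6 still-open variables together cover exactly {1, 2, 5, 6, 7, 8} — 6 values for 6 variables — and 5 appears only in slot 4's list, so slot 4 = 5.
The 5 still-open variables together cover exactly {1, 2, 6, 7, 8} — 5 values for 5 variables — and 7 appears only in slot 5's list, so slot 5 = 7.

slot 5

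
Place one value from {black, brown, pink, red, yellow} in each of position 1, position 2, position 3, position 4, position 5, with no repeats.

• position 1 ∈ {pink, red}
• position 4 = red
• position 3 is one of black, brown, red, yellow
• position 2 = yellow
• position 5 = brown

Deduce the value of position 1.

position 2's domain is down to {yellow}, so position 2 = yellow. So position 3 can't be yellow.
position 4 must be red (only option left). So position 1, position 3 can't be red.
So position 1 = pink.

pink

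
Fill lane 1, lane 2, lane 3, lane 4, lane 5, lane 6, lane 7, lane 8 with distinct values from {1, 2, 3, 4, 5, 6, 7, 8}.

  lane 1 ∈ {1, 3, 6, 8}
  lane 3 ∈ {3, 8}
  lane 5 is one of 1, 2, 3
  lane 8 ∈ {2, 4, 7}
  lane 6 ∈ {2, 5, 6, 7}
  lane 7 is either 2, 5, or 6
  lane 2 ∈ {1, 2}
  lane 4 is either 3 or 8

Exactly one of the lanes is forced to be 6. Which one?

lane 1

The 8 variables draw from only 8 values {1, 2, 3, 4, 5, 6, 7, 8}, so each is used; only lane 8 can be 4, hence lane 8 = 4.
The 7 still-open variables together cover exactly {1, 2, 3, 5, 6, 7, 8} — 7 values for 7 variables — and 7 appears only in lane 6's list, so lane 6 = 7.
Among the 6 still-open variables, 5 fits only lane 7 (and all 6 values in {1, 2, 3, 5, 6, 8} must be used), so lane 7 = 5.
The 5 still-open variables draw from only 5 values {1, 2, 3, 6, 8}, so each is used; only lane 1 can be 6, hence lane 1 = 6.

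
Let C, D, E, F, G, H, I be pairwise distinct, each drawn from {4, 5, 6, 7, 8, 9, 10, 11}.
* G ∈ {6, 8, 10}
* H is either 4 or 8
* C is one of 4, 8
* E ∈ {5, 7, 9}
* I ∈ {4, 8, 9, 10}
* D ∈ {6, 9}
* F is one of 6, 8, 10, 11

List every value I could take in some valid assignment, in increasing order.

9, 10

C and H share exactly the 2 values {4, 8}; by pigeonhole those values go to them, so strike 4, 8 from F, G, I.
D, G, I between them cover only {6, 9, 10} — a naked triple. Remove those values from E, F.
F must be 11 (only option left).
No further eliminations apply; I can still be any of 9, 10.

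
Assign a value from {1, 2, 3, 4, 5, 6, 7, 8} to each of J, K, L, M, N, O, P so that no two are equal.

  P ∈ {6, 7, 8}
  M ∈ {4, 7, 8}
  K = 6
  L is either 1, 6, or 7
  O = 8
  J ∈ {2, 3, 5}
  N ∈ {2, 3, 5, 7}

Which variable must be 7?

K has just one choice, so K = 6. So L, P can't be 6.
O's domain is down to {8}, so O = 8. Strike 8 from M, P.
So 7 goes to P.

P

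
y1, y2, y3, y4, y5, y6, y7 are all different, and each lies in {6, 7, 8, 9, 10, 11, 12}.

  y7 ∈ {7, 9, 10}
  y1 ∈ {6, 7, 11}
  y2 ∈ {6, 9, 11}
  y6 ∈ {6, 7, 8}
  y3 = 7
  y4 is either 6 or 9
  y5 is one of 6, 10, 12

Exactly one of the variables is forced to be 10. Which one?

y3's domain is down to {7}, so y3 = 7. Remove 7 from y1, y6, y7.
The 6 still-open variables draw from only 6 values {6, 8, 9, 10, 11, 12}, so each is used; only y6 can be 8, hence y6 = 8.
The 5 still-open variables together cover exactly {6, 9, 10, 11, 12} — 5 values for 5 variables — and 12 appears only in y5's list, so y5 = 12.
The 4 still-open variables together cover exactly {6, 9, 10, 11} — 4 values for 4 variables — and 10 appears only in y7's list, so y7 = 10.

y7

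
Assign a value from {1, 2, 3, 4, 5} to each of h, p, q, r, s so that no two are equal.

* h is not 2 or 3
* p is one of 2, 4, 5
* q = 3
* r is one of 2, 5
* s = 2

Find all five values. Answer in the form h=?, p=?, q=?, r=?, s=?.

q must be 3 (only option left).
s has just one choice, so s = 2. Remove 2 from p, r.
r has just one choice, so r = 5. Strike 5 from h, p.
p's domain is down to {4}, so p = 4. Remove 4 from h.
h must be 1 (only option left).

h=1, p=4, q=3, r=5, s=2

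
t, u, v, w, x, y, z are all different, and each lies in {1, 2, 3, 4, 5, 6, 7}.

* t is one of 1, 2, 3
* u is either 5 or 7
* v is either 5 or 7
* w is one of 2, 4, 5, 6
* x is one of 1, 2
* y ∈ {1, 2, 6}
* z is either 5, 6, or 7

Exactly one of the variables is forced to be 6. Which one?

Among the 7 variables, 3 fits only t (and all 7 values in {1, 2, 3, 4, 5, 6, 7} must be used), so t = 3.
The 6 still-open variables draw from only 6 values {1, 2, 4, 5, 6, 7}, so each is used; only w can be 4, hence w = 4.
u and v share exactly the 2 values {5, 7}; by pigeonhole those values go to them, so strike 5, 7 from z.
So 6 goes to z.

z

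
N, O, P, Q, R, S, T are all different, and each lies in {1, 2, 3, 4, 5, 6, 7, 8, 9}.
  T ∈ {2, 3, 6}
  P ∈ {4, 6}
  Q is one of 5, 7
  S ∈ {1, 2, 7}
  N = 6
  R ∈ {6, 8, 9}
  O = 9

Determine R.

8

N's domain is down to {6}, so N = 6. Remove 6 from P, R, T.
O's domain is down to {9}, so O = 9. Eliminate 9 elsewhere: R.
So R = 8.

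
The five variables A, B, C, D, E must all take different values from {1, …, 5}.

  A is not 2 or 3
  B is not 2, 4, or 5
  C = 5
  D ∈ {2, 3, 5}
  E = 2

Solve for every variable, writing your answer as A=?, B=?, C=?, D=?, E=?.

A=4, B=1, C=5, D=3, E=2

C's domain is down to {5}, so C = 5. Eliminate 5 elsewhere: A, D.
E's domain is down to {2}, so E = 2. Remove 2 from D.
That leaves D = 3. So B can't be 3.
B must be 1 (only option left). So A can't be 1.
A's domain is down to {4}, so A = 4.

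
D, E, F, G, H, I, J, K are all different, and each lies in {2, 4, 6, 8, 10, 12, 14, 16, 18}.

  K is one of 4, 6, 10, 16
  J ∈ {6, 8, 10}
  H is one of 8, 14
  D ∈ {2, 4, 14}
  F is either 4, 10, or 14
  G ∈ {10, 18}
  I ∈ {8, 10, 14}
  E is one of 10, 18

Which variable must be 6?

The 8 variables together cover exactly {2, 4, 6, 8, 10, 14, 16, 18} — 8 values for 8 variables — and 2 appears only in D's list, so D = 2.
The 7 still-open variables draw from only 7 values {4, 6, 8, 10, 14, 16, 18}, so each is used; only K can be 16, hence K = 16.
Among the 6 still-open variables, 4 fits only F (and all 6 values in {4, 6, 8, 10, 14, 18} must be used), so F = 4.
The 5 still-open variables together cover exactly {6, 8, 10, 14, 18} — 5 values for 5 variables — and 6 appears only in J's list, so J = 6.

J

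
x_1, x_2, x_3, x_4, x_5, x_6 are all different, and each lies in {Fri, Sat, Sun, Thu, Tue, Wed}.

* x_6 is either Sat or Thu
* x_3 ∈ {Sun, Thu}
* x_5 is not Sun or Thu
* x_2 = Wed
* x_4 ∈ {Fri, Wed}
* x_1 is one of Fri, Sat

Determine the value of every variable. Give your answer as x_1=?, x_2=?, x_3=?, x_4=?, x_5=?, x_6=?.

x_2's domain is down to {Wed}, so x_2 = Wed. Strike Wed from x_4, x_5.
x_4's domain is down to {Fri}, so x_4 = Fri. Eliminate Fri elsewhere: x_1, x_5.
x_1 must be Sat (only option left). Strike Sat from x_5, x_6.
x_5 has just one choice, so x_5 = Tue.
x_6's domain is down to {Thu}, so x_6 = Thu. Remove Thu from x_3.
x_3 has just one choice, so x_3 = Sun.

x_1=Sat, x_2=Wed, x_3=Sun, x_4=Fri, x_5=Tue, x_6=Thu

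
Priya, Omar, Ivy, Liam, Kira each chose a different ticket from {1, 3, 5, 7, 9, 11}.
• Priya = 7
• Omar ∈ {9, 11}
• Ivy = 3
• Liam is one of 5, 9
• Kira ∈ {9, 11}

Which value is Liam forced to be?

Priya's domain is down to {7}, so Priya = 7.
That leaves Ivy = 3.
The 3 still-open variables together cover exactly {5, 9, 11} — 3 values for 3 variables — and 5 appears only in Liam's list, so Liam = 5.

5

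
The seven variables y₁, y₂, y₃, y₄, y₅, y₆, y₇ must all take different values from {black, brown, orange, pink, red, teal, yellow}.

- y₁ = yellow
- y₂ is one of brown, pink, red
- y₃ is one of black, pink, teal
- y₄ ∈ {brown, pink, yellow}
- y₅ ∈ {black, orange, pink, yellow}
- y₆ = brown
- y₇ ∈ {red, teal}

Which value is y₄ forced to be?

y₁'s domain is down to {yellow}, so y₁ = yellow. Eliminate yellow elsewhere: y₄, y₅.
y₆'s domain is down to {brown}, so y₆ = brown. Eliminate brown elsewhere: y₂, y₄.
So y₄ = pink.

pink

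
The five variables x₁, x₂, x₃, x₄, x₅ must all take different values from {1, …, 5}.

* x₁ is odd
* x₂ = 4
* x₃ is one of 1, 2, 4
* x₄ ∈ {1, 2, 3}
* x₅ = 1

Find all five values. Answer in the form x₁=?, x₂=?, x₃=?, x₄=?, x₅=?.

x₂ has just one choice, so x₂ = 4. So x₃ can't be 4.
x₅ has just one choice, so x₅ = 1. Strike 1 from x₁, x₃, x₄.
That leaves x₃ = 2. Strike 2 from x₄.
x₄'s domain is down to {3}, so x₄ = 3. Remove 3 from x₁.
x₁ must be 5 (only option left).

x₁=5, x₂=4, x₃=2, x₄=3, x₅=1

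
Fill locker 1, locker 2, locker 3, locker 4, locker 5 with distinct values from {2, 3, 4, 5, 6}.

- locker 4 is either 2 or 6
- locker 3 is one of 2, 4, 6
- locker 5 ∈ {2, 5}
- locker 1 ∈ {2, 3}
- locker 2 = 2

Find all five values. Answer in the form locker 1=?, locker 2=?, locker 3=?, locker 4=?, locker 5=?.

locker 2 has just one choice, so locker 2 = 2. So locker 1, locker 3, locker 4, locker 5 can't be 2.
locker 4 has just one choice, so locker 4 = 6. So locker 3 can't be 6.
locker 5's domain is down to {5}, so locker 5 = 5.
locker 1's domain is down to {3}, so locker 1 = 3.
locker 3 must be 4 (only option left).

locker 1=3, locker 2=2, locker 3=4, locker 4=6, locker 5=5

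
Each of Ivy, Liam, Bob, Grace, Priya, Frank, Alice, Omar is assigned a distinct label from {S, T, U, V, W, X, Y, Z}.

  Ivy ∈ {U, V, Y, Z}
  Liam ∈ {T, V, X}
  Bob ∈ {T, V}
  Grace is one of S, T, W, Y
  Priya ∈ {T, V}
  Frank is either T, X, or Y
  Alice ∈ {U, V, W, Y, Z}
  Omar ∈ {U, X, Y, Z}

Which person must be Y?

The 8 variables together cover exactly {S, T, U, V, W, X, Y, Z} — 8 values for 8 variables — and S appears only in Grace's list, so Grace = S.
Among the 7 still-open variables, W fits only Alice (and all 7 values in {T, U, V, W, X, Y, Z} must be used), so Alice = W.
Bob and Priya between them cover only {T, V} — a naked pair. Remove those values from Ivy, Liam, Frank.
That leaves Liam = X. So Frank, Omar can't be X.
So Y goes to Frank.

Frank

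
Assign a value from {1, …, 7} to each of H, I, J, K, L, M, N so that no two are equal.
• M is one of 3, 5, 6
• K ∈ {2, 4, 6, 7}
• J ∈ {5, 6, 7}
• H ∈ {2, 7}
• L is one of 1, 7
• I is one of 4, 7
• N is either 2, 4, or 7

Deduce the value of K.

Among the 7 variables, 1 fits only L (and all 7 values in {1, 2, 3, 4, 5, 6, 7} must be used), so L = 1.
Among the 6 still-open variables, 3 fits only M (and all 6 values in {2, 3, 4, 5, 6, 7} must be used), so M = 3.
The 5 still-open variables draw from only 5 values {2, 4, 5, 6, 7}, so each is used; only J can be 5, hence J = 5.
The 4 still-open variables together cover exactly {2, 4, 6, 7} — 4 values for 4 variables — and 6 appears only in K's list, so K = 6.

6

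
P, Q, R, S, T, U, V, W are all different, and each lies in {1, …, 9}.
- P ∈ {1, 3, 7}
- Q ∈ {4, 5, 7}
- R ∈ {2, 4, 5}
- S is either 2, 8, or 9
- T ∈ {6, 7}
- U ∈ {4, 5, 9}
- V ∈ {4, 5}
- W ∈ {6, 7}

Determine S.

The 2 variables T and W are confined to {6, 7}, which locks those values in; drop them from P, Q.
The 2 variables Q and V are confined to {4, 5}, which locks those values in; drop them from R, U.
R must be 2 (only option left). Remove 2 from S.
U must be 9 (only option left). Strike 9 from S.
So S = 8.

8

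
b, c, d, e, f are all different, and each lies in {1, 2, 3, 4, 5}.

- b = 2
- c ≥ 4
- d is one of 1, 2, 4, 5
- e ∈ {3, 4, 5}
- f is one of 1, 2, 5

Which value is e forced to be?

3

b's domain is down to {2}, so b = 2. So d, f can't be 2.
The 4 still-open variables draw from only 4 values {1, 3, 4, 5}, so each is used; only e can be 3, hence e = 3.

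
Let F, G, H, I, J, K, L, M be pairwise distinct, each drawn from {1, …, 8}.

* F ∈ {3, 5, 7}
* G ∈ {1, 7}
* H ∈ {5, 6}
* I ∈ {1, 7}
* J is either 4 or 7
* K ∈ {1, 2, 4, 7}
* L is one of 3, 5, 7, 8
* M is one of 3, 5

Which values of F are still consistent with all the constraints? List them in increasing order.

The 8 variables draw from only 8 values {1, 2, 3, 4, 5, 6, 7, 8}, so each is used; only K can be 2, hence K = 2.
The 7 still-open variables draw from only 7 values {1, 3, 4, 5, 6, 7, 8}, so each is used; only J can be 4, hence J = 4.
The 6 still-open variables together cover exactly {1, 3, 5, 6, 7, 8} — 6 values for 6 variables — and 6 appears only in H's list, so H = 6.
The 5 still-open variables draw from only 5 values {1, 3, 5, 7, 8}, so each is used; only L can be 8, hence L = 8.
G and I between them cover only {1, 7} — a naked pair. Remove those values from F.
No further eliminations apply; F can still be any of 3, 5.

3, 5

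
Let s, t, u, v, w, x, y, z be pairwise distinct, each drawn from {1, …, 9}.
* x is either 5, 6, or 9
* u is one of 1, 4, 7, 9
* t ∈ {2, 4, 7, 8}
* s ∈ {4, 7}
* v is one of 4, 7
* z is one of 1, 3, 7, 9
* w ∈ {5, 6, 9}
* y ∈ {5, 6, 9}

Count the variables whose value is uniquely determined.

s and v share exactly the 2 values {4, 7}; by pigeonhole those values go to them, so strike 4, 7 from t, u, z.
The 3 variables w, x, y are confined to {5, 6, 9}, which locks those values in; drop them from u, z.
u must be 1 (only option left). Strike 1 from z.
z has just one choice, so z = 3.
Determined: u=1, z=3. The other variables each still have more than one consistent value. That makes 2.

2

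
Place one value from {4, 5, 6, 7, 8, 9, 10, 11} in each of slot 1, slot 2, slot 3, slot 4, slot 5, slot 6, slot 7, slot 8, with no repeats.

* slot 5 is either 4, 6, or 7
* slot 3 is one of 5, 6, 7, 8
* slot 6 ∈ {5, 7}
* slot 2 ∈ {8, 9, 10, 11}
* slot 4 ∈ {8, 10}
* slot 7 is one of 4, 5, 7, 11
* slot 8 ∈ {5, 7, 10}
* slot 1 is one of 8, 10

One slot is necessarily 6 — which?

Among the 8 variables, 9 fits only slot 2 (and all 8 values in {4, 5, 6, 7, 8, 9, 10, 11} must be used), so slot 2 = 9.
The 7 still-open variables draw from only 7 values {4, 5, 6, 7, 8, 10, 11}, so each is used; only slot 7 can be 11, hence slot 7 = 11.
Among the 6 still-open variables, 4 fits only slot 5 (and all 6 values in {4, 5, 6, 7, 8, 10} must be used), so slot 5 = 4.
The 5 still-open variables together cover exactly {5, 6, 7, 8, 10} — 5 values for 5 variables — and 6 appears only in slot 3's list, so slot 3 = 6.

slot 3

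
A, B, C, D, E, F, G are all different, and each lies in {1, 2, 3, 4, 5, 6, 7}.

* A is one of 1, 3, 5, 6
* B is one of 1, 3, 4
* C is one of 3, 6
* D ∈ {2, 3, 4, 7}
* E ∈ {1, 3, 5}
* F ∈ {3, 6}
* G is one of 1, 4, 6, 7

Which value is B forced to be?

4

The 7 variables draw from only 7 values {1, 2, 3, 4, 5, 6, 7}, so each is used; only D can be 2, hence D = 2.
The 6 still-open variables together cover exactly {1, 3, 4, 5, 6, 7} — 6 values for 6 variables — and 7 appears only in G's list, so G = 7.
Among the 5 still-open variables, 4 fits only B (and all 5 values in {1, 3, 4, 5, 6} must be used), so B = 4.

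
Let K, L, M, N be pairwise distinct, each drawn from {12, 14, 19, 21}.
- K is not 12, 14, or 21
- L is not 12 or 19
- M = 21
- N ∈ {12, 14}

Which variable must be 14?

L

K has just one choice, so K = 19.
M's domain is down to {21}, so M = 21. Eliminate 21 elsewhere: L.
So 14 goes to L.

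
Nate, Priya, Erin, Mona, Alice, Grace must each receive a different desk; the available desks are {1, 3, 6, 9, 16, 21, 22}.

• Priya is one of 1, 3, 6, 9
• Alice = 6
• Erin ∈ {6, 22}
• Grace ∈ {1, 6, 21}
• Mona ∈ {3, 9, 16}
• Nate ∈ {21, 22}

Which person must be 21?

Nate

Alice has just one choice, so Alice = 6. Remove 6 from Priya, Erin, Grace.
Erin must be 22 (only option left). So Nate can't be 22.
So 21 goes to Nate.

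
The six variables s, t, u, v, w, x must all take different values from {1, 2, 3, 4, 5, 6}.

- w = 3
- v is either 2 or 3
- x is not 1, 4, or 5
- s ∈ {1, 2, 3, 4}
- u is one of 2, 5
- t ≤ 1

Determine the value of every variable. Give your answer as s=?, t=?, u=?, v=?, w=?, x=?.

s=4, t=1, u=5, v=2, w=3, x=6

t's domain is down to {1}, so t = 1. Strike 1 from s.
That leaves w = 3. Remove 3 from s, v, x.
v's domain is down to {2}, so v = 2. So s, u, x can't be 2.
x's domain is down to {6}, so x = 6.
That leaves s = 4.
u must be 5 (only option left).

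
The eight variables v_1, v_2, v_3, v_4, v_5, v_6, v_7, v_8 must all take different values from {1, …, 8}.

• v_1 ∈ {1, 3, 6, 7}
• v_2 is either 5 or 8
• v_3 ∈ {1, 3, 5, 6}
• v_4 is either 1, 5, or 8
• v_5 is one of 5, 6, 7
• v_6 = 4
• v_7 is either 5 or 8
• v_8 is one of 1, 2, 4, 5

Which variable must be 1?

v_6 has just one choice, so v_6 = 4. Remove 4 from v_8.
The 7 still-open variables together cover exactly {1, 2, 3, 5, 6, 7, 8} — 7 values for 7 variables — and 2 appears only in v_8's list, so v_8 = 2.
v_2 and v_7 between them cover only {5, 8} — a naked pair. Remove those values from v_3, v_4, v_5.
So 1 goes to v_4.

v_4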